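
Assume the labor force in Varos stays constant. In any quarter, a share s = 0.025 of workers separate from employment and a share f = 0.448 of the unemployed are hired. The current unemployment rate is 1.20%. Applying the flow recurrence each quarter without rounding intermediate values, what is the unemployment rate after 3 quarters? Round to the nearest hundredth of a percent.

With a fixed labor force, u_{t+1} = u_t + s·(1−u_t) − f·u_t = u_t·(1−s−f) + s.
Here 1−s−f = 0.527 and s = 0.025.
u_1 = 0.012000 × 0.527 + 0.025 = 0.031324.
u_2 = 0.031324 × 0.527 + 0.025 = 0.041508.
u_3 = 0.041508 × 0.527 + 0.025 = 0.046875.

Unemployment rate after three quarters ≈ 4.69%.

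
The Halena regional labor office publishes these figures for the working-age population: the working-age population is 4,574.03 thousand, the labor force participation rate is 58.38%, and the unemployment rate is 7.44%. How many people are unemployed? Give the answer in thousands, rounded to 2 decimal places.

Labor force = 0.5838 × 4,574.03 = 2,670.32 thousand.
Unemployed = 0.0744 × 2,670.32 ≈ 198.67 thousand.

About 198.67 thousand are unemployed.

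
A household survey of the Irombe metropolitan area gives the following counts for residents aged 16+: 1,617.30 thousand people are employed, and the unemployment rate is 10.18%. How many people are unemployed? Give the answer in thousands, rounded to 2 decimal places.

Let U be the number unemployed. The labor force is E + U, and U/(E+U) = 0.1018.
So U = 0.1018 × 1,617.30 / (1 − 0.1018) = 164.6411 / 0.8982 ≈ 183.30 thousand.

About 183.30 thousand are unemployed.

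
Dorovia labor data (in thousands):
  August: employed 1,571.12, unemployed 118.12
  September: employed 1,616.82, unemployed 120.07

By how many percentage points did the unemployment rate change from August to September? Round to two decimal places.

The unemployment rate changed by −0.08 percentage points.

August: labor force = 1,571.12 + 118.12 = 1,689.24; u = 118.12/1,689.24 = 6.99%.
September: labor force = 1,616.82 + 120.07 = 1,736.89; u = 120.07/1,736.89 = 6.91%.
Change = 6.91% − 6.99% = −0.08 pp.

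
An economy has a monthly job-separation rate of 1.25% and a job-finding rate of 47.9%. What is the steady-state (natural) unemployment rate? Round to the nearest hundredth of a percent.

Steady-state unemployment rate ≈ 2.54%.

At steady state the flows balance: s·E = f·U, so U/(E+U) = s/(s+f).
u* = 1.25 / (1.25 + 47.9) = 1.25 / 49.15 = 2.54%.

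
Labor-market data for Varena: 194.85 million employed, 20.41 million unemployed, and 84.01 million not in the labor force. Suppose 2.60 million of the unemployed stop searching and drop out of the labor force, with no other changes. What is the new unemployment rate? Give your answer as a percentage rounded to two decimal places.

Initially, labor force = 194.85 + 20.41 = 215.26 million, so u = 20.41/215.26 = 9.48%.
After the change, unemployed and labor force both fall by 2.60 → E = 194.85, U = 17.81, labor force = 212.66 million.
New unemployment rate = 17.81 / 212.66 = 8.37%.

New unemployment rate ≈ 8.37%.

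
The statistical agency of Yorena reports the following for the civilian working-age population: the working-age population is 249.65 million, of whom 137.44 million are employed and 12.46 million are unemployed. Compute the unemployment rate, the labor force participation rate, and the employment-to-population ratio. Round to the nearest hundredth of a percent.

Unemployment rate ≈ 8.31%; labor force participation rate ≈ 60.04%; employment-population ratio ≈ 55.05%.

Labor force = employed + unemployed = 137.44 + 12.46 = 149.90 million.
Unemployment rate = 12.46 / 149.90 = 8.31%.
Labor force participation rate = 149.90 / 249.65 = 60.04%.
Employment-population ratio = 137.44 / 249.65 = 55.05%.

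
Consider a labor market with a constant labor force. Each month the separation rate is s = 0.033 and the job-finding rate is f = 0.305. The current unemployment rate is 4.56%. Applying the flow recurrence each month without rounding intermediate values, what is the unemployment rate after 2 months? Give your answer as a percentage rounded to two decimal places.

With a fixed labor force, u_{t+1} = u_t + s·(1−u_t) − f·u_t = u_t·(1−s−f) + s.
Here 1−s−f = 0.662 and s = 0.033.
u_1 = 0.045600 × 0.662 + 0.033 = 0.063187.
u_2 = 0.063187 × 0.662 + 0.033 = 0.074830.

Unemployment rate after two months ≈ 7.48%.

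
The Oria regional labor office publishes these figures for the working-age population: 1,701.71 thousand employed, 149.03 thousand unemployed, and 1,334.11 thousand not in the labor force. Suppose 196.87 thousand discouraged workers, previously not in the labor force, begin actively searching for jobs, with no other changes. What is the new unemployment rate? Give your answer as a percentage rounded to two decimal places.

New unemployment rate ≈ 16.89%.

Initially, labor force = 1,701.71 + 149.03 = 1,850.74 thousand, so u = 149.03/1,850.74 = 8.05%.
After the change, unemployed and labor force both rise by 196.87 → E = 1,701.71, U = 345.90, labor force = 2,047.61 thousand.
New unemployment rate = 345.90 / 2,047.61 = 16.89%.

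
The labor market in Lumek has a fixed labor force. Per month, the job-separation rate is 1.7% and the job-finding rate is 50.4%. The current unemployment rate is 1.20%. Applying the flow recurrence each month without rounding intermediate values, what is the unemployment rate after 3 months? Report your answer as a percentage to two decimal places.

Unemployment rate after three months ≈ 3.04%.

With a fixed labor force, u_{t+1} = u_t + s·(1−u_t) − f·u_t = u_t·(1−s−f) + s.
Here 1−s−f = 0.479 and s = 0.017.
u_1 = 0.012000 × 0.479 + 0.017 = 0.022748.
u_2 = 0.022748 × 0.479 + 0.017 = 0.027896.
u_3 = 0.027896 × 0.479 + 0.017 = 0.030362.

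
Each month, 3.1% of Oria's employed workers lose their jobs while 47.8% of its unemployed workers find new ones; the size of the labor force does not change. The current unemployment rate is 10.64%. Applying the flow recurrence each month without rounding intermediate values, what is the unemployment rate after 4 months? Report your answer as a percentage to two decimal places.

With a fixed labor force, u_{t+1} = u_t + s·(1−u_t) − f·u_t = u_t·(1−s−f) + s.
Here 1−s−f = 0.491 and s = 0.031.
u_1 = 0.106400 × 0.491 + 0.031 = 0.083242.
u_2 = 0.083242 × 0.491 + 0.031 = 0.071872.
u_3 = 0.071872 × 0.491 + 0.031 = 0.066289.
u_4 = 0.066289 × 0.491 + 0.031 = 0.063548.

Unemployment rate after four months ≈ 6.35%.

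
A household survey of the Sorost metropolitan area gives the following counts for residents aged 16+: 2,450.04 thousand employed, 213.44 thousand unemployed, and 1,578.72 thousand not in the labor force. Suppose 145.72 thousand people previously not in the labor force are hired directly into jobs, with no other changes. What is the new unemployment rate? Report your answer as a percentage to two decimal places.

New unemployment rate ≈ 7.60%.

Initially, labor force = 2,450.04 + 213.44 = 2,663.48 thousand, so u = 213.44/2,663.48 = 8.01%.
After the change, employed and labor force both rise by 145.72; unemployed unchanged → E = 2,595.76, U = 213.44, labor force = 2,809.20 thousand.
New unemployment rate = 213.44 / 2,809.20 = 7.60%.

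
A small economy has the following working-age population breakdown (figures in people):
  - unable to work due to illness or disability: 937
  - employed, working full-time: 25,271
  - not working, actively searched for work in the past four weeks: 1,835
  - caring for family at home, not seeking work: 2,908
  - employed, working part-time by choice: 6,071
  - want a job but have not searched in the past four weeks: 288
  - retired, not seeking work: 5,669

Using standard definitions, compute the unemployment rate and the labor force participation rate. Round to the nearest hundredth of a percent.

Employed = 25,271 + 6,071 = 31,342.
Unemployed = 1,835.
Labor force = 31,342 + 1,835 = 33,177.
Not in labor force = 937 + 2,908 + 288 + 5,669 = 9,802 (those not working and not actively searching are outside the labor force — including those who want a job but have given up searching).
Civilian working-age population = 33,177 + 9,802 = 42,979.
Unemployment rate = 1,835 / 33,177 = 5.53%.
Labor force participation rate = 33,177 / 42,979 = 77.19%.

Unemployment rate ≈ 5.53%; labor force participation rate ≈ 77.19%.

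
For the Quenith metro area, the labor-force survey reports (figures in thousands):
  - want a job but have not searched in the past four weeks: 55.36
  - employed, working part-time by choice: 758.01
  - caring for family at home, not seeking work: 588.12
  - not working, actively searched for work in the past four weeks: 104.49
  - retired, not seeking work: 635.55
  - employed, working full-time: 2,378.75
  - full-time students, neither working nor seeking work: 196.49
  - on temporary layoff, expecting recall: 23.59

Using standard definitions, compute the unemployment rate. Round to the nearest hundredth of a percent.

Employed = 758.01 + 2,378.75 = 3,136.76 thousand.
Unemployed = 104.49 + 23.59 = 128.08 thousand (jobless and actively searching, or on temporary layoff).
Labor force = 3,136.76 + 128.08 = 3,264.84 thousand.
Unemployment rate = 128.08 / 3,264.84 = 3.92%.

Unemployment rate ≈ 3.92%.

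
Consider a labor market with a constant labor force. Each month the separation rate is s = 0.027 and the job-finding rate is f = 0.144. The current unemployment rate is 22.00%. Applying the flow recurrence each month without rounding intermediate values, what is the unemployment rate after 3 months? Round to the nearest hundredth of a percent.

With a fixed labor force, u_{t+1} = u_t + s·(1−u_t) − f·u_t = u_t·(1−s−f) + s.
Here 1−s−f = 0.829 and s = 0.027.
u_1 = 0.220000 × 0.829 + 0.027 = 0.209380.
u_2 = 0.209380 × 0.829 + 0.027 = 0.200576.
u_3 = 0.200576 × 0.829 + 0.027 = 0.193278.

Unemployment rate after three months ≈ 19.33%.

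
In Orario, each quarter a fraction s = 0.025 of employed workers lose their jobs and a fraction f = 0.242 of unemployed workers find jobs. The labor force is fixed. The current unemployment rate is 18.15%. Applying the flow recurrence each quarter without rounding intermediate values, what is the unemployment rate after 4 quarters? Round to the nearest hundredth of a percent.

Unemployment rate after four quarters ≈ 11.90%.

With a fixed labor force, u_{t+1} = u_t + s·(1−u_t) − f·u_t = u_t·(1−s−f) + s.
Here 1−s−f = 0.733 and s = 0.025.
u_1 = 0.181500 × 0.733 + 0.025 = 0.158039.
u_2 = 0.158039 × 0.733 + 0.025 = 0.140843.
u_3 = 0.140843 × 0.733 + 0.025 = 0.128238.
u_4 = 0.128238 × 0.733 + 0.025 = 0.118998.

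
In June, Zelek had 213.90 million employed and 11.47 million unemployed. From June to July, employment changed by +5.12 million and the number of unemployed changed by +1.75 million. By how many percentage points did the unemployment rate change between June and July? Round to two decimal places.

June: labor force = 213.90 + 11.47 = 225.37; u = 11.47/225.37 = 5.09%.
July: labor force = 219.02 + 13.22 = 232.24; u = 13.22/232.24 = 5.69%.
Change = 5.69% − 5.09% = +0.60 pp.

The unemployment rate changed by +0.60 percentage points.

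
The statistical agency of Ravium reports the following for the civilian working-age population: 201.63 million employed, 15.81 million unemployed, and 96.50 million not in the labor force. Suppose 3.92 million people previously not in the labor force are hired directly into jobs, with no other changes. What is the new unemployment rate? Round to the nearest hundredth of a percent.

New unemployment rate ≈ 7.14%.

Initially, labor force = 201.63 + 15.81 = 217.44 million, so u = 15.81/217.44 = 7.27%.
After the change, employed and labor force both rise by 3.92; unemployed unchanged → E = 205.55, U = 15.81, labor force = 221.36 million.
New unemployment rate = 15.81 / 221.36 = 7.14%.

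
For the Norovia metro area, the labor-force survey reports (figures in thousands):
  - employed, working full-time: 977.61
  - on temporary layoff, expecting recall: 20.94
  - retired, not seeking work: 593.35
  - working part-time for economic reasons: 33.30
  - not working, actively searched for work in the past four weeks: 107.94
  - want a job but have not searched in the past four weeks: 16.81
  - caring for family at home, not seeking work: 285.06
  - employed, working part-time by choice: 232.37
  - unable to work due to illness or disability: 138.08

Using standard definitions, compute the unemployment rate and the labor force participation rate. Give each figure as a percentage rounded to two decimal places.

Employed = 977.61 + 33.30 + 232.37 = 1,243.28 thousand (anyone who worked, including part-time for economic reasons, counts as employed).
Unemployed = 20.94 + 107.94 = 128.88 thousand (jobless and actively searching, or on temporary layoff).
Labor force = 1,243.28 + 128.88 = 1,372.16 thousand.
Not in labor force = 593.35 + 16.81 + 285.06 + 138.08 = 1,033.30 thousand (those not working and not actively searching are outside the labor force — including those who want a job but have given up searching).
Civilian working-age population = 1,372.16 + 1,033.30 = 2,405.46 thousand.
Unemployment rate = 128.88 / 1,372.16 = 9.39%.
Labor force participation rate = 1,372.16 / 2,405.46 = 57.04%.

Unemployment rate ≈ 9.39%; labor force participation rate ≈ 57.04%.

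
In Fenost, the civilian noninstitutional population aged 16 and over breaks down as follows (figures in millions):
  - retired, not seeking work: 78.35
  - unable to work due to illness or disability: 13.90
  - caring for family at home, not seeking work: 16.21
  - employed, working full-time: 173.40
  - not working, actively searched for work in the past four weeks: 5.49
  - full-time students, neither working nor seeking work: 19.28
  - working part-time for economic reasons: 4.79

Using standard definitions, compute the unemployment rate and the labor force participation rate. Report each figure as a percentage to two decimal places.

Unemployment rate ≈ 2.99%; labor force participation rate ≈ 58.98%.

Employed = 173.40 + 4.79 = 178.19 million (anyone who worked, including part-time for economic reasons, counts as employed).
Unemployed = 5.49 million.
Labor force = 178.19 + 5.49 = 183.68 million.
Not in labor force = 78.35 + 13.90 + 16.21 + 19.28 = 127.74 million (those not working and not actively searching are outside the labor force).
Civilian working-age population = 183.68 + 127.74 = 311.42 million.
Unemployment rate = 5.49 / 183.68 = 2.99%.
Labor force participation rate = 183.68 / 311.42 = 58.98%.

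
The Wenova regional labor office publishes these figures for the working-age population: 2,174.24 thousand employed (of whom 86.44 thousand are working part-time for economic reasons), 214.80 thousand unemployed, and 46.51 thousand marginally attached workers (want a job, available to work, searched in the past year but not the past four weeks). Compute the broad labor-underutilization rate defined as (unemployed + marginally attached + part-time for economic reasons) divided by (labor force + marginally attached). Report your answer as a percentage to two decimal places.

Labor force = 2,174.24 + 214.80 = 2,389.04 thousand.
Numerator = 214.80 + 46.51 + 86.44 = 347.75 thousand.
Denominator = 2,389.04 + 46.51 = 2,435.55 thousand.
Broad rate = 347.75 / 2,435.55 = 14.28%.

Broad underutilization rate ≈ 14.28%.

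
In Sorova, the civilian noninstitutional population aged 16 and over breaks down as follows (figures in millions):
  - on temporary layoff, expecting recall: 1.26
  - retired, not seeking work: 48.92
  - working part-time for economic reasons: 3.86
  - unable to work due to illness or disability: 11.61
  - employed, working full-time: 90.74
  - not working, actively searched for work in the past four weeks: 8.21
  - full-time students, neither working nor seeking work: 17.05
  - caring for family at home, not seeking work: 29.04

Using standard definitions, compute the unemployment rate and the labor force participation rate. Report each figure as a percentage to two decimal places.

Unemployment rate ≈ 9.10%; labor force participation rate ≈ 49.39%.

Employed = 3.86 + 90.74 = 94.60 million (anyone who worked, including part-time for economic reasons, counts as employed).
Unemployed = 1.26 + 8.21 = 9.47 million (jobless and actively searching, or on temporary layoff).
Labor force = 94.60 + 9.47 = 104.07 million.
Not in labor force = 48.92 + 11.61 + 17.05 + 29.04 = 106.62 million (those not working and not actively searching are outside the labor force).
Civilian working-age population = 104.07 + 106.62 = 210.69 million.
Unemployment rate = 9.47 / 104.07 = 9.10%.
Labor force participation rate = 104.07 / 210.69 = 49.39%.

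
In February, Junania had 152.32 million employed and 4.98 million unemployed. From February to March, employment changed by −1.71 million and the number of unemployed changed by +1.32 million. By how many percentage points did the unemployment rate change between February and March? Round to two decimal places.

February: labor force = 152.32 + 4.98 = 157.30; u = 4.98/157.30 = 3.17%.
March: labor force = 150.61 + 6.30 = 156.91; u = 6.30/156.91 = 4.02%.
Change = 4.02% − 3.17% = +0.85 pp.

The unemployment rate changed by +0.85 percentage points.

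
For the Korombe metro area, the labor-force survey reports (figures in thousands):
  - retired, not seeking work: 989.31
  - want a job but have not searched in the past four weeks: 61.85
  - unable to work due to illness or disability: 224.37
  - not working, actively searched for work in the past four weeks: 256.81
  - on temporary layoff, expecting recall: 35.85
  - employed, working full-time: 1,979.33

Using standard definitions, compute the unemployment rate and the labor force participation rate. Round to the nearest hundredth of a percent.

Unemployment rate ≈ 12.88%; labor force participation rate ≈ 64.04%.

Employed = 1,979.33 thousand.
Unemployed = 256.81 + 35.85 = 292.66 thousand (jobless and actively searching, or on temporary layoff).
Labor force = 1,979.33 + 292.66 = 2,271.99 thousand.
Not in labor force = 989.31 + 61.85 + 224.37 = 1,275.53 thousand (those not working and not actively searching are outside the labor force — including those who want a job but have given up searching).
Civilian working-age population = 2,271.99 + 1,275.53 = 3,547.52 thousand.
Unemployment rate = 292.66 / 2,271.99 = 12.88%.
Labor force participation rate = 2,271.99 / 3,547.52 = 64.04%.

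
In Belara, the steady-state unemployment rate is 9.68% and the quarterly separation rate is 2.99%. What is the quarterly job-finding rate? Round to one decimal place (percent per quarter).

Job-finding rate ≈ 27.9% per quarter.

From u* = s/(s+f): f = s·(1−u)/u.
f = 2.99 × (1 − 0.0968) / 0.0968 = 2.7006 / 0.0968 ≈ 27.9% per quarter.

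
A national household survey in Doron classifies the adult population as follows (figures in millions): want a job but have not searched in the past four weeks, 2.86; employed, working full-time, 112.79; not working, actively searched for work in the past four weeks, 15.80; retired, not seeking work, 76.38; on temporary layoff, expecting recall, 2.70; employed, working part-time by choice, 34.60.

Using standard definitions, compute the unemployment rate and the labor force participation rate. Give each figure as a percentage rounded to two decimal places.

Employed = 112.79 + 34.60 = 147.39 million.
Unemployed = 15.80 + 2.70 = 18.50 million (jobless and actively searching, or on temporary layoff).
Labor force = 147.39 + 18.50 = 165.89 million.
Not in labor force = 2.86 + 76.38 = 79.24 million (those not working and not actively searching are outside the labor force — including those who want a job but have given up searching).
Civilian working-age population = 165.89 + 79.24 = 245.13 million.
Unemployment rate = 18.50 / 165.89 = 11.15%.
Labor force participation rate = 165.89 / 245.13 = 67.67%.

Unemployment rate ≈ 11.15%; labor force participation rate ≈ 67.67%.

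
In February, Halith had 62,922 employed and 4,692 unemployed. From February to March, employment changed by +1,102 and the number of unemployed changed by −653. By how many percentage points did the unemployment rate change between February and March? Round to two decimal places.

The unemployment rate changed by −1.01 percentage points.

February: labor force = 62,922 + 4,692 = 67,614; u = 4,692/67,614 = 6.94%.
March: labor force = 64,024 + 4,039 = 68,063; u = 4,039/68,063 = 5.93%.
Change = 5.93% − 6.94% = −1.01 pp.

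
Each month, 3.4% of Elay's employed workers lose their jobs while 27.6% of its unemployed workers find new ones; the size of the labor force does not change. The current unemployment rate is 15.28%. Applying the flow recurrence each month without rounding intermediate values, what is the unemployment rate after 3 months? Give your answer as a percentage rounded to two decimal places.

With a fixed labor force, u_{t+1} = u_t + s·(1−u_t) − f·u_t = u_t·(1−s−f) + s.
Here 1−s−f = 0.690 and s = 0.034.
u_1 = 0.152800 × 0.690 + 0.034 = 0.139432.
u_2 = 0.139432 × 0.690 + 0.034 = 0.130208.
u_3 = 0.130208 × 0.690 + 0.034 = 0.123844.

Unemployment rate after three months ≈ 12.38%.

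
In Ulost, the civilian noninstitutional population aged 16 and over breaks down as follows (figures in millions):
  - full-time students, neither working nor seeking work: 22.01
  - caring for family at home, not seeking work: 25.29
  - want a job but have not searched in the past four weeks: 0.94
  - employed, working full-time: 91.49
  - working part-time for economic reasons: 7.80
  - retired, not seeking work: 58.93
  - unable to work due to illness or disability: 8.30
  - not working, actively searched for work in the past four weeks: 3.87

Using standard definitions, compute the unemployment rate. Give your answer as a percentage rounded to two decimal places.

Employed = 91.49 + 7.80 = 99.29 million (anyone who worked, including part-time for economic reasons, counts as employed).
Unemployed = 3.87 million.
Labor force = 99.29 + 3.87 = 103.16 million.
Unemployment rate = 3.87 / 103.16 = 3.75%.

Unemployment rate ≈ 3.75%.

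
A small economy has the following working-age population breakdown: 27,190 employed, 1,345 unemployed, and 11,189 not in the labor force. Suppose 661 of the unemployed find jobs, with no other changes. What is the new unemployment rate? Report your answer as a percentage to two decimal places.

New unemployment rate ≈ 2.40%.

Initially, labor force = 27,190 + 1,345 = 28,535, so u = 1,345/28,535 = 4.71%.
After the change, unemployed falls and employed rises by 661; labor force unchanged → E = 27,851, U = 684, labor force = 28,535.
New unemployment rate = 684 / 28,535 = 2.40%.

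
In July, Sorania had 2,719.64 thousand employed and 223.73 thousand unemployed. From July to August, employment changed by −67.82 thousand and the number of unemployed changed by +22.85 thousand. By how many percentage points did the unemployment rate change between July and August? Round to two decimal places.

The unemployment rate changed by +0.91 percentage points.

July: labor force = 2,719.64 + 223.73 = 2,943.37; u = 223.73/2,943.37 = 7.60%.
August: labor force = 2,651.82 + 246.58 = 2,898.40; u = 246.58/2,898.40 = 8.51%.
Change = 8.51% − 7.60% = +0.91 pp.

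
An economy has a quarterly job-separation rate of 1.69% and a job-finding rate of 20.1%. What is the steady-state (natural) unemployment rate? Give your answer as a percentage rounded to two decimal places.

Steady-state unemployment rate ≈ 7.76%.

At steady state the flows balance: s·E = f·U, so U/(E+U) = s/(s+f).
u* = 1.69 / (1.69 + 20.1) = 1.69 / 21.79 = 7.76%.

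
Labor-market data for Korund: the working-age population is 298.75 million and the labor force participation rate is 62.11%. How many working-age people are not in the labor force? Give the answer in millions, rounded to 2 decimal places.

About 113.20 million are not in the labor force.

Share not in the labor force = 1 − 0.6211 = 0.3789.
Not in labor force = 0.3789 × 298.75 ≈ 113.20 million.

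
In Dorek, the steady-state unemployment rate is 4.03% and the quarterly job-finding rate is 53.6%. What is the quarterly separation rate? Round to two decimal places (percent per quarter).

Separation rate ≈ 2.25% per quarter.

From u* = s/(s+f): s = u·f/(1−u).
s = 0.0403 × 53.6 / (1 − 0.0403) = 2.1601 / 0.9597 ≈ 2.25% per quarter.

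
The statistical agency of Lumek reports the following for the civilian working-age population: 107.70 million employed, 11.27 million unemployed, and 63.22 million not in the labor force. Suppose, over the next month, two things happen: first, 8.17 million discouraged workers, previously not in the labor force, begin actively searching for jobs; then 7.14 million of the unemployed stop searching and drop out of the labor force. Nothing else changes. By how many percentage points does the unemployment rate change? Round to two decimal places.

The unemployment rate changes by +0.78 percentage points.

Initially, labor force = 107.70 + 11.27 = 118.97 million, so u = 11.27/118.97 = 9.47%.
After the first change, unemployed and labor force both rise by 8.17 → E = 107.70, U = 19.44, labor force = 127.14 million.
After the second change, unemployed and labor force both fall by 7.14 → E = 107.70, U = 12.30, labor force = 120.00 million.
New unemployment rate = 12.30 / 120.00 = 10.25%.
Change = 10.25% − 9.47% = +0.78 percentage points.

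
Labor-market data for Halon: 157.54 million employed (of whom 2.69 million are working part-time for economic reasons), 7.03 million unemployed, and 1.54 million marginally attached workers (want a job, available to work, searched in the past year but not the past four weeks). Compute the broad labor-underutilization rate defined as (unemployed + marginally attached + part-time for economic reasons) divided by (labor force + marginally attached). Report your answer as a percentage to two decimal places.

Broad underutilization rate ≈ 6.78%.

Labor force = 157.54 + 7.03 = 164.57 million.
Numerator = 7.03 + 1.54 + 2.69 = 11.26 million.
Denominator = 164.57 + 1.54 = 166.11 million.
Broad rate = 11.26 / 166.11 = 6.78%.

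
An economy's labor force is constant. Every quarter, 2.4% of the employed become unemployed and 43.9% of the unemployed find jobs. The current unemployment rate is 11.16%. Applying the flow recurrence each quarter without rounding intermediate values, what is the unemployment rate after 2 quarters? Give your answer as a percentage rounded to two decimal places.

With a fixed labor force, u_{t+1} = u_t + s·(1−u_t) − f·u_t = u_t·(1−s−f) + s.
Here 1−s−f = 0.537 and s = 0.024.
u_1 = 0.111600 × 0.537 + 0.024 = 0.083929.
u_2 = 0.083929 × 0.537 + 0.024 = 0.069070.

Unemployment rate after two quarters ≈ 6.91%.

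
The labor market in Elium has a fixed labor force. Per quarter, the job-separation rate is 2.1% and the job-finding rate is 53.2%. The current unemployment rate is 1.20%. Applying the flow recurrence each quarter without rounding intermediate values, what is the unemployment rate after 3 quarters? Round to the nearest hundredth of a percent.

Unemployment rate after three quarters ≈ 3.57%.

With a fixed labor force, u_{t+1} = u_t + s·(1−u_t) − f·u_t = u_t·(1−s−f) + s.
Here 1−s−f = 0.447 and s = 0.021.
u_1 = 0.012000 × 0.447 + 0.021 = 0.026364.
u_2 = 0.026364 × 0.447 + 0.021 = 0.032785.
u_3 = 0.032785 × 0.447 + 0.021 = 0.035655.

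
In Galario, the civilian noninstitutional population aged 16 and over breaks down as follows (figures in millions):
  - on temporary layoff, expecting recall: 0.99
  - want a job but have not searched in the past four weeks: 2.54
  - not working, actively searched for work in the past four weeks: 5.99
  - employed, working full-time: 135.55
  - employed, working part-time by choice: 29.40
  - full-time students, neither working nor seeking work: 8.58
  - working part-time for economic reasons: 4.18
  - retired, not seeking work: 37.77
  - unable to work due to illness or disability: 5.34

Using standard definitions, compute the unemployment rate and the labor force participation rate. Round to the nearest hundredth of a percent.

Employed = 135.55 + 29.40 + 4.18 = 169.13 million (anyone who worked, including part-time for economic reasons, counts as employed).
Unemployed = 0.99 + 5.99 = 6.98 million (jobless and actively searching, or on temporary layoff).
Labor force = 169.13 + 6.98 = 176.11 million.
Not in labor force = 2.54 + 8.58 + 37.77 + 5.34 = 54.23 million (those not working and not actively searching are outside the labor force — including those who want a job but have given up searching).
Civilian working-age population = 176.11 + 54.23 = 230.34 million.
Unemployment rate = 6.98 / 176.11 = 3.96%.
Labor force participation rate = 176.11 / 230.34 = 76.46%.

Unemployment rate ≈ 3.96%; labor force participation rate ≈ 76.46%.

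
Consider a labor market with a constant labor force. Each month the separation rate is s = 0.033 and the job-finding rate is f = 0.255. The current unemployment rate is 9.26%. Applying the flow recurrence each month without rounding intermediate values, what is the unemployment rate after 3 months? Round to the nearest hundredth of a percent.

Unemployment rate after three months ≈ 10.66%.

With a fixed labor force, u_{t+1} = u_t + s·(1−u_t) − f·u_t = u_t·(1−s−f) + s.
Here 1−s−f = 0.712 and s = 0.033.
u_1 = 0.092600 × 0.712 + 0.033 = 0.098931.
u_2 = 0.098931 × 0.712 + 0.033 = 0.103439.
u_3 = 0.103439 × 0.712 + 0.033 = 0.106649.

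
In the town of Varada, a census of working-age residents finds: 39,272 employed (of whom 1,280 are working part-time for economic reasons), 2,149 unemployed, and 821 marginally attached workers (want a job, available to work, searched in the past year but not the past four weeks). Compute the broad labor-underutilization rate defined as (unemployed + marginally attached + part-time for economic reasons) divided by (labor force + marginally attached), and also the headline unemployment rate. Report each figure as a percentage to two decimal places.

Labor force = 39,272 + 2,149 = 41,421.
Numerator = 2,149 + 821 + 1,280 = 4,250.
Denominator = 41,421 + 821 = 42,242.
Broad rate = 4,250 / 42,242 = 10.06%.
Headline unemployment rate = 2,149 / 41,421 = 5.19%.

Broad underutilization rate ≈ 10.06%; headline unemployment rate ≈ 5.19%.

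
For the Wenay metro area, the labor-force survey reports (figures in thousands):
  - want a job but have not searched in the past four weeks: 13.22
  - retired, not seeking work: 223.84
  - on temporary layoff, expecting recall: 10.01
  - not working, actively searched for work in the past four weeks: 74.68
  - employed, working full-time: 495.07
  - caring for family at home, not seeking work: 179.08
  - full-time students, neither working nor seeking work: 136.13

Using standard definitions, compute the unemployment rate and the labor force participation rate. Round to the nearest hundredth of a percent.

Employed = 495.07 thousand.
Unemployed = 10.01 + 74.68 = 84.69 thousand (jobless and actively searching, or on temporary layoff).
Labor force = 495.07 + 84.69 = 579.76 thousand.
Not in labor force = 13.22 + 223.84 + 179.08 + 136.13 = 552.27 thousand (those not working and not actively searching are outside the labor force — including those who want a job but have given up searching).
Civilian working-age population = 579.76 + 552.27 = 1,132.03 thousand.
Unemployment rate = 84.69 / 579.76 = 14.61%.
Labor force participation rate = 579.76 / 1,132.03 = 51.21%.

Unemployment rate ≈ 14.61%; labor force participation rate ≈ 51.21%.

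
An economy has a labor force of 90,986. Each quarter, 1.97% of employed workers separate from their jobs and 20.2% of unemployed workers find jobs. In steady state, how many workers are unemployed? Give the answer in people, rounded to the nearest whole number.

About 8,085 are unemployed in steady state.

Steady-state unemployment rate u* = s/(s+f) = 1.97/(1.97+20.2) = 0.088859.
Unemployed = u* × labor force = 0.088859 × 90,986 ≈ 8,085.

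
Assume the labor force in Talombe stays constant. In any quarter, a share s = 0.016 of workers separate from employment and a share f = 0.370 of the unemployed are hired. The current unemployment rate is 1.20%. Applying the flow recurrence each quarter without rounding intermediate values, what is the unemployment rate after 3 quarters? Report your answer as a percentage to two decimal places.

With a fixed labor force, u_{t+1} = u_t + s·(1−u_t) − f·u_t = u_t·(1−s−f) + s.
Here 1−s−f = 0.614 and s = 0.016.
u_1 = 0.012000 × 0.614 + 0.016 = 0.023368.
u_2 = 0.023368 × 0.614 + 0.016 = 0.030348.
u_3 = 0.030348 × 0.614 + 0.016 = 0.034634.

Unemployment rate after three quarters ≈ 3.46%.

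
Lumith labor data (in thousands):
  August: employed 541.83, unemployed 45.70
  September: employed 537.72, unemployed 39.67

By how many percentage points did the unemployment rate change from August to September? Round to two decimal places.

August: labor force = 541.83 + 45.70 = 587.53; u = 45.70/587.53 = 7.78%.
September: labor force = 537.72 + 39.67 = 577.39; u = 39.67/577.39 = 6.87%.
Change = 6.87% − 7.78% = −0.91 pp.

The unemployment rate changed by −0.91 percentage points.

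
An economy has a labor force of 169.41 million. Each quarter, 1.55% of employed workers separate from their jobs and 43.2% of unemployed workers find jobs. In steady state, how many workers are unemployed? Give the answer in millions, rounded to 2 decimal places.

Steady-state unemployment rate u* = s/(s+f) = 1.55/(1.55+43.2) = 0.034637.
Unemployed = u* × labor force = 0.034637 × 169.41 ≈ 5.87 million.

About 5.87 million are unemployed in steady state.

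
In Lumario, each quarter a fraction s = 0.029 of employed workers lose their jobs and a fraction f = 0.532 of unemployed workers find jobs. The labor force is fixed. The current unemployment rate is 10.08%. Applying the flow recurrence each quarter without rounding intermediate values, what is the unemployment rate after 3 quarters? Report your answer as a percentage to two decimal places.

With a fixed labor force, u_{t+1} = u_t + s·(1−u_t) − f·u_t = u_t·(1−s−f) + s.
Here 1−s−f = 0.439 and s = 0.029.
u_1 = 0.100800 × 0.439 + 0.029 = 0.073251.
u_2 = 0.073251 × 0.439 + 0.029 = 0.061157.
u_3 = 0.061157 × 0.439 + 0.029 = 0.055848.

Unemployment rate after three quarters ≈ 5.58%.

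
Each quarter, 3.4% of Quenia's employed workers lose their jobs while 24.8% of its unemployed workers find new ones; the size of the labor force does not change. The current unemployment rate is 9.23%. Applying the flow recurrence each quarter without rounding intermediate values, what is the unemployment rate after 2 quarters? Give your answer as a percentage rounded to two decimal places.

With a fixed labor force, u_{t+1} = u_t + s·(1−u_t) − f·u_t = u_t·(1−s−f) + s.
Here 1−s−f = 0.718 and s = 0.034.
u_1 = 0.092300 × 0.718 + 0.034 = 0.100271.
u_2 = 0.100271 × 0.718 + 0.034 = 0.105995.

Unemployment rate after two quarters ≈ 10.60%.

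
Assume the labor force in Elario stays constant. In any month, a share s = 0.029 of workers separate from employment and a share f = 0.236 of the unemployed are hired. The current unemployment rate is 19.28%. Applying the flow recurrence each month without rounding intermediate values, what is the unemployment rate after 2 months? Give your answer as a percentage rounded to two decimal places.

With a fixed labor force, u_{t+1} = u_t + s·(1−u_t) − f·u_t = u_t·(1−s−f) + s.
Here 1−s−f = 0.735 and s = 0.029.
u_1 = 0.192800 × 0.735 + 0.029 = 0.170708.
u_2 = 0.170708 × 0.735 + 0.029 = 0.154470.

Unemployment rate after two months ≈ 15.45%.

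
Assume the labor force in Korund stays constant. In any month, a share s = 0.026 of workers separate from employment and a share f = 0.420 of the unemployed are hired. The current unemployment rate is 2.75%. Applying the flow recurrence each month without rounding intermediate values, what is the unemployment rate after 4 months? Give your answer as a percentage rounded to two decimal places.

Unemployment rate after four months ≈ 5.54%.

With a fixed labor force, u_{t+1} = u_t + s·(1−u_t) − f·u_t = u_t·(1−s−f) + s.
Here 1−s−f = 0.554 and s = 0.026.
u_1 = 0.027500 × 0.554 + 0.026 = 0.041235.
u_2 = 0.041235 × 0.554 + 0.026 = 0.048844.
u_3 = 0.048844 × 0.554 + 0.026 = 0.053060.
u_4 = 0.053060 × 0.554 + 0.026 = 0.055395.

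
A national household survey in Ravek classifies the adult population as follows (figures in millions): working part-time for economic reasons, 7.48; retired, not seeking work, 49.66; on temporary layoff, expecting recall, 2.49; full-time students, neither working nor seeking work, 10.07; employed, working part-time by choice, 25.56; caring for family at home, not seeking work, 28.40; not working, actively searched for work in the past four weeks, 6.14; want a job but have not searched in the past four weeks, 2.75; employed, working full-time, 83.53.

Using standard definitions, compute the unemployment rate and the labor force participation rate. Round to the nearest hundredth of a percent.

Unemployment rate ≈ 6.89%; labor force participation rate ≈ 57.94%.

Employed = 7.48 + 25.56 + 83.53 = 116.57 million (anyone who worked, including part-time for economic reasons, counts as employed).
Unemployed = 2.49 + 6.14 = 8.63 million (jobless and actively searching, or on temporary layoff).
Labor force = 116.57 + 8.63 = 125.20 million.
Not in labor force = 49.66 + 10.07 + 28.40 + 2.75 = 90.88 million (those not working and not actively searching are outside the labor force — including those who want a job but have given up searching).
Civilian working-age population = 125.20 + 90.88 = 216.08 million.
Unemployment rate = 8.63 / 125.20 = 6.89%.
Labor force participation rate = 125.20 / 216.08 = 57.94%.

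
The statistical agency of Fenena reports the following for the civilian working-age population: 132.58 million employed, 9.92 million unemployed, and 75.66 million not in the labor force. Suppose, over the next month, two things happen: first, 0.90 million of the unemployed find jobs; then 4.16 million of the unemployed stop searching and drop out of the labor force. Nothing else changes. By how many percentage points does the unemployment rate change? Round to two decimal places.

Initially, labor force = 132.58 + 9.92 = 142.50 million, so u = 9.92/142.50 = 6.96%.
After the first change, unemployed falls and employed rises by 0.90; labor force unchanged → E = 133.48, U = 9.02, labor force = 142.50 million.
After the second change, unemployed and labor force both fall by 4.16 → E = 133.48, U = 4.86, labor force = 138.34 million.
New unemployment rate = 4.86 / 138.34 = 3.51%.
Change = 3.51% − 6.96% = −3.45 percentage points.

The unemployment rate changes by −3.45 percentage points.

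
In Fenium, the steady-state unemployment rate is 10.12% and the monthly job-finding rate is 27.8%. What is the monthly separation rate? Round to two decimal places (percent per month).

From u* = s/(s+f): s = u·f/(1−u).
s = 0.1012 × 27.8 / (1 − 0.1012) = 2.8134 / 0.8988 ≈ 3.13% per month.

Separation rate ≈ 3.13% per month.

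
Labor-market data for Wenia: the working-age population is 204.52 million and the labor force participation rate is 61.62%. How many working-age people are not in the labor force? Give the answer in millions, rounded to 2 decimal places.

Share not in the labor force = 1 − 0.6162 = 0.3838.
Not in labor force = 0.3838 × 204.52 ≈ 78.49 million.

About 78.49 million are not in the labor force.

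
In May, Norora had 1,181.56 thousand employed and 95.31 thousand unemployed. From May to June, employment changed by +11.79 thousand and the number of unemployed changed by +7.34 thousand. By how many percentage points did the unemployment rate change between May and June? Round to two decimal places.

May: labor force = 1,181.56 + 95.31 = 1,276.87; u = 95.31/1,276.87 = 7.46%.
June: labor force = 1,193.35 + 102.65 = 1,296.00; u = 102.65/1,296.00 = 7.92%.
Change = 7.92% − 7.46% = +0.46 pp.

The unemployment rate changed by +0.46 percentage points.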